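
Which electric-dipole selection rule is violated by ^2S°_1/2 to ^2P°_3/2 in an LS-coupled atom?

Initial level: S=1/2, L=0, J=1/2, parity odd. Final level: S=1/2, L=1, J=3/2, parity odd.
Parity must change: odd → odd — ✗.
ΔS = 0: S: 1/2 → 1/2 — ✓.
ΔL = 0, ±1 (not L=0↔0): L: 0 → 1, ΔL = +1 — ✓.
ΔJ = 0, ±1 (not J=0↔0): J: 1/2 → 3/2, ΔJ = +1 — ✓.

parity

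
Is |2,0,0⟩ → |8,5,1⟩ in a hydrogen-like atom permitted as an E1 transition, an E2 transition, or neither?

Δl = 5 − 0 = +5; l_i + l_f = 5.
Δm_l = +1.
E1 (Δl = ±1, |Δm_l| ≤ 1): not satisfied.
E2 (Δl = 0,±2, l_i+l_f ≥ 2, |Δm_l| ≤ 2): not satisfied.

neither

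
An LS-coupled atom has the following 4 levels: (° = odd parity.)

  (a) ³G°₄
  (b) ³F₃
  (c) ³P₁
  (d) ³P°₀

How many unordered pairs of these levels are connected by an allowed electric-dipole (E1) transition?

2

(a)–(b): allowed.
(a)–(c): forbidden (ΔL, ΔJ).
(a)–(d): forbidden (parity, ΔL, ΔJ).
(b)–(c): forbidden (parity, ΔL, ΔJ).
(b)–(d): forbidden (ΔL, ΔJ).
(c)–(d): allowed.
Allowed pairs: 2 of 6.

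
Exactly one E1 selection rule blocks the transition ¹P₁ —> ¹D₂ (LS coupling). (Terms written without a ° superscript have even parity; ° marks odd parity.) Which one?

parity

Initial level: S=0, L=1, J=1, parity even. Final level: S=0, L=2, J=2, parity even.
Parity must change: even → even — ✗.
ΔS = 0: S: 0 → 0 — ✓.
ΔL = 0, ±1 (not L=0↔0): L: 1 → 2, ΔL = +1 — ✓.
ΔJ = 0, ±1 (not J=0↔0): J: 1 → 2, ΔJ = +1 — ✓.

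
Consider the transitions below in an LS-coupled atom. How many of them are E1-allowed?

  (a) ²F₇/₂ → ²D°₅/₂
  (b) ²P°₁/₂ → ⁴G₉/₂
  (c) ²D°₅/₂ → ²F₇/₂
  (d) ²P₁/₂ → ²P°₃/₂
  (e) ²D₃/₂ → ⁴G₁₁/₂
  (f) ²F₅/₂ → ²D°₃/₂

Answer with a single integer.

4

(a) allowed
(b) forbidden (ΔS, ΔL, ΔJ fail)
(c) allowed
(d) allowed
(e) forbidden (parity, ΔS, ΔL, ΔJ fail)
(f) allowed
Total allowed: 4 of 6.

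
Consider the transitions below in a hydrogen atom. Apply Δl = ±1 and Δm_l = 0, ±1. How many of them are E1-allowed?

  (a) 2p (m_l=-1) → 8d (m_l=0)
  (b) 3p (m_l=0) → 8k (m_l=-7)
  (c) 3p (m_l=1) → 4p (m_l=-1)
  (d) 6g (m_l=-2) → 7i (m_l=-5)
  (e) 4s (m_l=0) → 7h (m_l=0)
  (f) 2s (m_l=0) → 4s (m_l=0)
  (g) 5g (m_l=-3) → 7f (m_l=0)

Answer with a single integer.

1

(a) allowed
(b) forbidden — Δl = +6 (E1 requires Δl = ±1); Δm_l = -7 (E1 requires Δm_l = 0, ±1)
(c) forbidden — Δl = +0 (E1 requires Δl = ±1); Δm_l = -2 (E1 requires Δm_l = 0, ±1)
(d) forbidden — Δl = +2 (E1 requires Δl = ±1); Δm_l = -3 (E1 requires Δm_l = 0, ±1)
(e) forbidden — Δl = +5 (E1 requires Δl = ±1)
(f) forbidden — Δl = +0 (E1 requires Δl = ±1)
(g) forbidden — Δm_l = +3 (E1 requires Δm_l = 0, ±1)
Total allowed: 1 of 7.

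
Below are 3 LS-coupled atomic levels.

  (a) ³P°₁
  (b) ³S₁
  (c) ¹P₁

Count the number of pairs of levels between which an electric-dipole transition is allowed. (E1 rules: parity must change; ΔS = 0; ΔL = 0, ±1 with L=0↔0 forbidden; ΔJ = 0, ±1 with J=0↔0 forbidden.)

(a)–(b): allowed.
(a)–(c): forbidden (ΔS).
(b)–(c): forbidden (parity, ΔS).
Allowed pairs: 1 of 3.

1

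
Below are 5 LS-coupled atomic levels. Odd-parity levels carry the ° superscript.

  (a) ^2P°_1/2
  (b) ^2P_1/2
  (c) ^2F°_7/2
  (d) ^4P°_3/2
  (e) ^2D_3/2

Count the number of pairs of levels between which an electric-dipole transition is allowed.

(a)–(b): allowed.
(a)–(c): forbidden (parity, ΔL, ΔJ).
(a)–(d): forbidden (parity, ΔS).
(a)–(e): allowed.
(b)–(c): forbidden (ΔL, ΔJ).
(b)–(d): forbidden (ΔS).
(b)–(e): forbidden (parity).
(c)–(d): forbidden (parity, ΔS, ΔL, ΔJ).
(c)–(e): forbidden (ΔJ).
(d)–(e): forbidden (ΔS).
Allowed pairs: 2 of 10.

2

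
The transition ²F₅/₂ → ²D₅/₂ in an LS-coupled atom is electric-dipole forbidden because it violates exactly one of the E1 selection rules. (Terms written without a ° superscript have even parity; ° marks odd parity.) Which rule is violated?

parity

Parity must change: even → even — fails.
ΔS = 0: S: 1/2 → 1/2 — ok.
ΔL = 0, ±1 (not L=0↔0): L: 3 → 2, ΔL = -1 — ok.
ΔJ = 0, ±1 (not J=0↔0): J: 5/2 → 5/2, ΔJ = +0 — ok.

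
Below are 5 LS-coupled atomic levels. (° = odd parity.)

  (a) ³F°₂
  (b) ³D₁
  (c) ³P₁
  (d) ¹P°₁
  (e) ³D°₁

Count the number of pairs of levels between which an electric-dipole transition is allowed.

3

(a)–(b): allowed.
(a)–(c): forbidden (ΔL).
(a)–(d): forbidden (parity, ΔS, ΔL).
(a)–(e): forbidden (parity).
(b)–(c): forbidden (parity).
(b)–(d): forbidden (ΔS).
(b)–(e): allowed.
(c)–(d): forbidden (ΔS).
(c)–(e): allowed.
(d)–(e): forbidden (parity, ΔS).
Allowed pairs: 3 of 10.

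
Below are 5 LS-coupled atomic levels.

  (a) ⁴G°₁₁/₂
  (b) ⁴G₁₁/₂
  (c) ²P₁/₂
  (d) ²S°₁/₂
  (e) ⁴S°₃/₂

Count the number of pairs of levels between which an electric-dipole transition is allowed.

2

(a)–(b): allowed.
(a)–(c): forbidden (ΔS, ΔL, ΔJ).
(a)–(d): forbidden (parity, ΔS, ΔL, ΔJ).
(a)–(e): forbidden (parity, ΔL, ΔJ).
(b)–(c): forbidden (parity, ΔS, ΔL, ΔJ).
(b)–(d): forbidden (ΔS, ΔL, ΔJ).
(b)–(e): forbidden (ΔL, ΔJ).
(c)–(d): allowed.
(c)–(e): forbidden (ΔS).
(d)–(e): forbidden (parity, ΔS, ΔL).
Allowed pairs: 2 of 10.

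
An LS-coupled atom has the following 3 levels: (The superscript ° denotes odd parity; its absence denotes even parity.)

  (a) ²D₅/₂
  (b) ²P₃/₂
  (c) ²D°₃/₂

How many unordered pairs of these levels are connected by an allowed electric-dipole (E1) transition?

(a)–(b): forbidden (parity).
(a)–(c): allowed.
(b)–(c): allowed.
Allowed pairs: 2 of 3.

2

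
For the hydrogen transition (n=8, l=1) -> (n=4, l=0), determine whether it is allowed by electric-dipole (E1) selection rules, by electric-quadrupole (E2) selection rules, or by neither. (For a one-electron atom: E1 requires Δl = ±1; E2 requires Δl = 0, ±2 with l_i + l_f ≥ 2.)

Δl = 0 − 1 = -1; l_i + l_f = 1.
E1 (Δl = ±1): satisfied.
E2 (Δl = 0,±2, l_i+l_f ≥ 2): not satisfied.

E1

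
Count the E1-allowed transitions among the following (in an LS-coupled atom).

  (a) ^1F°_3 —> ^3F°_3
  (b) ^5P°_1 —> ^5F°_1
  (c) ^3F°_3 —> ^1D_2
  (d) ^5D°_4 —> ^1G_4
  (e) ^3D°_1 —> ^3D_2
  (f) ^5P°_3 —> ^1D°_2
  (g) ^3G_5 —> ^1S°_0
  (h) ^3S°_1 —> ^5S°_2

(a) forbidden (parity, ΔS fail)
(b) forbidden (parity, ΔL fail)
(c) forbidden (ΔS fails)
(d) forbidden (ΔS, ΔL fail)
(e) allowed
(f) forbidden (parity, ΔS fail)
(g) forbidden (ΔS, ΔL, ΔJ fail)
(h) forbidden (parity, ΔS, ΔL fail)
Total allowed: 1 of 8.

1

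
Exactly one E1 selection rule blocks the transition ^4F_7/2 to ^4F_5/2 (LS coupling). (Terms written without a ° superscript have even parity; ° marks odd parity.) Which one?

ΔL = 0, ±1 (not L=0↔0): L: 3 → 3, ΔL = +0 — satisfied.
ΔJ = 0, ±1 (not J=0↔0): J: 7/2 → 5/2, ΔJ = -1 — satisfied.
ΔS = 0: S: 3/2 → 3/2 — satisfied.
Parity must change: even → even — violated.

parity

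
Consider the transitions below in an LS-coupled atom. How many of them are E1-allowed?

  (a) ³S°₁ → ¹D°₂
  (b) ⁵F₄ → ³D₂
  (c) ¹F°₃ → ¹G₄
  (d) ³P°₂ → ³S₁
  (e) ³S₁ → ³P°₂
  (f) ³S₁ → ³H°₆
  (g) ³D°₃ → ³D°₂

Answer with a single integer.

(a) forbidden (parity, ΔS, ΔL fail)
(b) forbidden (parity, ΔS, ΔJ fail)
(c) allowed
(d) allowed
(e) allowed
(f) forbidden (ΔL, ΔJ fail)
(g) forbidden (parity fails)
Total allowed: 3 of 7.

3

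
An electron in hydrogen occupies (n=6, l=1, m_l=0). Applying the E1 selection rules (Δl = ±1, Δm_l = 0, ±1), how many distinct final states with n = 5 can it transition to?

4

E1 requires Δl = ±1, so l_f ∈ {0, 2}; with 0 ≤ l_f ≤ n_f−1 = 4, the allowed l_f values are {0, 2}.
For l_f = 0: m_f ∈ {m_i−1, m_i, m_i+1} ∩ [−0, 0] = {0} → 1 state.
For l_f = 2: m_f ∈ {m_i−1, m_i, m_i+1} ∩ [−2, 2] = {-1, 0, 1} → 3 states.
Total: 4.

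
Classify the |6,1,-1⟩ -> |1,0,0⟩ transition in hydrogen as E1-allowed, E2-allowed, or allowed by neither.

E1

Δl = 0 − 1 = -1; l_i + l_f = 1.
Δm_l = +1.
E1 (Δl = ±1, |Δm_l| ≤ 1): satisfied.
E2 (Δl = 0,±2, l_i+l_f ≥ 2, |Δm_l| ≤ 2): not satisfied.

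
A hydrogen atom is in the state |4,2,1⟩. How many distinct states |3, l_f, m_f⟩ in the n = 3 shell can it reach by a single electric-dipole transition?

2

E1 requires Δl = ±1, so l_f ∈ {1, 3}; with 0 ≤ l_f ≤ n_f−1 = 2, the allowed l_f values are {1}.
For l_f = 1: m_f ∈ {m_i−1, m_i, m_i+1} ∩ [−1, 1] = {0, 1} → 2 states.
Total: 2.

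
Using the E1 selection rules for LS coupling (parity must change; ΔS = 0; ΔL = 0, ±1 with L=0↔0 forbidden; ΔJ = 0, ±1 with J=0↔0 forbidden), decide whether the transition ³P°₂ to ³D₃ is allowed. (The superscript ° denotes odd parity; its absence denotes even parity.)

Parity must change: odd → even — ✓.
ΔJ = 0, ±1 (not J=0↔0): J: 2 → 3, ΔJ = +1 — ✓.
ΔS = 0: S: 1 → 1 — ✓.
ΔL = 0, ±1 (not L=0↔0): L: 1 → 2, ΔL = +1 — ✓.
All four E1 rules are satisfied.

allowed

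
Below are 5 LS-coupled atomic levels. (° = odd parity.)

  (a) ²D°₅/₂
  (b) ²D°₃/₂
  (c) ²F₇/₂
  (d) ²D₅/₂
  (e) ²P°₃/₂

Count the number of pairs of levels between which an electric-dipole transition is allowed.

4

(a)–(b): forbidden (parity).
(a)–(c): allowed.
(a)–(d): allowed.
(a)–(e): forbidden (parity).
(b)–(c): forbidden (ΔJ).
(b)–(d): allowed.
(b)–(e): forbidden (parity).
(c)–(d): forbidden (parity).
(c)–(e): forbidden (ΔL, ΔJ).
(d)–(e): allowed.
Allowed pairs: 4 of 10.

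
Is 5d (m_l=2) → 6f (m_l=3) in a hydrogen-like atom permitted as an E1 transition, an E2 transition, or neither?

Δl = 3 − 2 = +1; l_i + l_f = 5.
Δm_l = +1.
E1 (Δl = ±1, |Δm_l| ≤ 1): satisfied.
E2 (Δl = 0,±2, l_i+l_f ≥ 2, |Δm_l| ≤ 2): not satisfied.

E1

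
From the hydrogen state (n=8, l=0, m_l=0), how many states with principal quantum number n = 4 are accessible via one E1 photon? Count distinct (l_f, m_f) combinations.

3

E1 requires Δl = ±1, so l_f ∈ {-1, 1}; with 0 ≤ l_f ≤ n_f−1 = 3, the allowed l_f values are {1}.
For l_f = 1: m_f ∈ {m_i−1, m_i, m_i+1} ∩ [−1, 1] = {-1, 0, 1} → 3 states.
Total: 3.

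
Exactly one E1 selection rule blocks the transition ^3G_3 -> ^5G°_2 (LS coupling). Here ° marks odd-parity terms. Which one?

ΔS = 0: S: 1 → 2 — fails.
ΔL = 0, ±1 (not L=0↔0): L: 4 → 4, ΔL = +0 — ok.
Parity must change: even → odd — ok.
ΔJ = 0, ±1 (not J=0↔0): J: 3 → 2, ΔJ = -1 — ok.

the ΔS = 0 rule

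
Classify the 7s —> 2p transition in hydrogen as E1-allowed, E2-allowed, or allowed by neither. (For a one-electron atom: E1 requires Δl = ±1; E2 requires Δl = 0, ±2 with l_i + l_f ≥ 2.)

E1

Δl = 1 − 0 = +1; l_i + l_f = 1.
E1 (Δl = ±1): satisfied.
E2 (Δl = 0,±2, l_i+l_f ≥ 2): not satisfied.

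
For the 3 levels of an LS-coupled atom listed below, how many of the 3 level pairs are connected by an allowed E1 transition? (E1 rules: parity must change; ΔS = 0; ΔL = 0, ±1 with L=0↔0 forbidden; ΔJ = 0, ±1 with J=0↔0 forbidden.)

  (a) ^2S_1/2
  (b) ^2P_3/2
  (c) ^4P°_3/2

0

(a)–(b): forbidden (parity).
(a)–(c): forbidden (ΔS).
(b)–(c): forbidden (ΔS).
Allowed pairs: 0 of 3.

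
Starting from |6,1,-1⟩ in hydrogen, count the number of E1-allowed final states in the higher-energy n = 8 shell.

4

E1 requires Δl = ±1, so l_f ∈ {0, 2}; with 0 ≤ l_f ≤ n_f−1 = 7, the allowed l_f values are {0, 2}.
For l_f = 0: m_f ∈ {m_i−1, m_i, m_i+1} ∩ [−0, 0] = {0} → 1 state.
For l_f = 2: m_f ∈ {m_i−1, m_i, m_i+1} ∩ [−2, 2] = {-2, -1, 0} → 3 states.
Total: 4.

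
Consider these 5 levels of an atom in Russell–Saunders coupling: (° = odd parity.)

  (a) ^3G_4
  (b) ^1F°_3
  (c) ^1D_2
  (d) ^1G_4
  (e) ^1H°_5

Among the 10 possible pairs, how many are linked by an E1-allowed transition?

(a)–(b): forbidden (ΔS).
(a)–(c): forbidden (parity, ΔS, ΔL, ΔJ).
(a)–(d): forbidden (parity, ΔS).
(a)–(e): forbidden (ΔS).
(b)–(c): allowed.
(b)–(d): allowed.
(b)–(e): forbidden (parity, ΔL, ΔJ).
(c)–(d): forbidden (parity, ΔL, ΔJ).
(c)–(e): forbidden (ΔL, ΔJ).
(d)–(e): allowed.
Allowed pairs: 3 of 10.

3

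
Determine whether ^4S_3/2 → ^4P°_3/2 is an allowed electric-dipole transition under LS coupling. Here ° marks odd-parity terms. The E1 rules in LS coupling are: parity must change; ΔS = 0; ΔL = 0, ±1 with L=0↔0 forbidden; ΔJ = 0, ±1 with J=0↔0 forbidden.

allowed

Parity must change: even → odd — satisfied.
ΔS = 0: S: 3/2 → 3/2 — satisfied.
ΔL = 0, ±1 (not L=0↔0): L: 0 → 1, ΔL = +1 — satisfied.
ΔJ = 0, ±1 (not J=0↔0): J: 3/2 → 3/2, ΔJ = +0 — satisfied.
All four E1 rules are satisfied.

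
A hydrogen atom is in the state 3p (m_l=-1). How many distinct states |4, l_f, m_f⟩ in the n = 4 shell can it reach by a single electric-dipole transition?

E1 requires Δl = ±1, so l_f ∈ {0, 2}; with 0 ≤ l_f ≤ n_f−1 = 3, the allowed l_f values are {0, 2}.
For l_f = 0: m_f ∈ {m_i−1, m_i, m_i+1} ∩ [−0, 0] = {0} → 1 state.
For l_f = 2: m_f ∈ {m_i−1, m_i, m_i+1} ∩ [−2, 2] = {-2, -1, 0} → 3 states.
Total: 4.

4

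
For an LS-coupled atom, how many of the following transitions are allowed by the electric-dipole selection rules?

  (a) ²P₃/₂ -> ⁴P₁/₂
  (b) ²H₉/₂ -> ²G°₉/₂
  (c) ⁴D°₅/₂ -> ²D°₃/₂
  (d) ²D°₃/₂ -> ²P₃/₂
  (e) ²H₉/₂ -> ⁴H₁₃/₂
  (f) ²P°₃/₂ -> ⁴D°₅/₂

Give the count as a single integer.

(a) forbidden (parity, ΔS fail)
(b) allowed
(c) forbidden (parity, ΔS fail)
(d) allowed
(e) forbidden (parity, ΔS, ΔJ fail)
(f) forbidden (parity, ΔS fail)
Total allowed: 2 of 6.

2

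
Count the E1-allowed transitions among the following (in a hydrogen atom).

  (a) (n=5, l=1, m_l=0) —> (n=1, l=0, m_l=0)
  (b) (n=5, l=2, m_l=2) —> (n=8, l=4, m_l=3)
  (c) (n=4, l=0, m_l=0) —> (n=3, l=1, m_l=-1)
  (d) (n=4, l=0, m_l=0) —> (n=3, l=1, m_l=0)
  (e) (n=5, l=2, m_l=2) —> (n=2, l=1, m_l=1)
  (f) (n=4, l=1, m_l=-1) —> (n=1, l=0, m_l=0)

5

(a) allowed
(b) forbidden — Δl = +2 (E1 requires Δl = ±1)
(c) allowed
(d) allowed
(e) allowed
(f) allowed
Total allowed: 5 of 6.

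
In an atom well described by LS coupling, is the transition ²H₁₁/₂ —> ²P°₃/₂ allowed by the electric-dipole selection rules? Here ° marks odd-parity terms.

Initial level: S=1/2, L=5, J=11/2, parity even. Final level: S=1/2, L=1, J=3/2, parity odd.
Parity must change: even → odd — ok.
ΔS = 0: S: 1/2 → 1/2 — ok.
ΔL = 0, ±1 (not L=0↔0): L: 5 → 1, ΔL = -4 — fails.
ΔJ = 0, ±1 (not J=0↔0): J: 11/2 → 3/2, ΔJ = -4 — fails.
Rule(s) violated: ΔL, ΔJ.

forbidden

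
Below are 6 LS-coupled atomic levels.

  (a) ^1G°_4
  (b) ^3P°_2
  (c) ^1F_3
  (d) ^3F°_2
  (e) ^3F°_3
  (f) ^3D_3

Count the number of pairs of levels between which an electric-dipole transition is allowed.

4

(a)–(b): forbidden (parity, ΔS, ΔL, ΔJ).
(a)–(c): allowed.
(a)–(d): forbidden (parity, ΔS, ΔJ).
(a)–(e): forbidden (parity, ΔS).
(a)–(f): forbidden (ΔS, ΔL).
(b)–(c): forbidden (ΔS, ΔL).
(b)–(d): forbidden (parity, ΔL).
(b)–(e): forbidden (parity, ΔL).
(b)–(f): allowed.
(c)–(d): forbidden (ΔS).
(c)–(e): forbidden (ΔS).
(c)–(f): forbidden (parity, ΔS).
(d)–(e): forbidden (parity).
(d)–(f): allowed.
(e)–(f): allowed.
Allowed pairs: 4 of 15.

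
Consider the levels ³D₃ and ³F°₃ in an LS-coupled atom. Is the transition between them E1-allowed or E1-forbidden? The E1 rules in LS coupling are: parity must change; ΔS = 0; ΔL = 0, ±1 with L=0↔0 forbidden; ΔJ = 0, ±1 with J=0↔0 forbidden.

allowed

Initial level: S=1, L=2, J=3, parity even. Final level: S=1, L=3, J=3, parity odd.
Parity must change: even → odd — ✓.
ΔS = 0: S: 1 → 1 — ✓.
ΔL = 0, ±1 (not L=0↔0): L: 2 → 3, ΔL = +1 — ✓.
ΔJ = 0, ±1 (not J=0↔0): J: 3 → 3, ΔJ = +0 — ✓.
All four E1 rules are satisfied.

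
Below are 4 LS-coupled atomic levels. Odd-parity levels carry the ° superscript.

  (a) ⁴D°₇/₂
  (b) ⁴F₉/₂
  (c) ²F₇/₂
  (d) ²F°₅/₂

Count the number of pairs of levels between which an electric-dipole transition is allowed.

(a)–(b): allowed.
(a)–(c): forbidden (ΔS).
(a)–(d): forbidden (parity, ΔS).
(b)–(c): forbidden (parity, ΔS).
(b)–(d): forbidden (ΔS, ΔJ).
(c)–(d): allowed.
Allowed pairs: 2 of 6.

2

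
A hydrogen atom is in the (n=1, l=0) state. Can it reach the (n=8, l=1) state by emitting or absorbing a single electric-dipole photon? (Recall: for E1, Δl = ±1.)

Δl = 1 − 0 = +1; the E1 rule Δl = ±1 is ✓.
All E1 selection rules are satisfied.

allowed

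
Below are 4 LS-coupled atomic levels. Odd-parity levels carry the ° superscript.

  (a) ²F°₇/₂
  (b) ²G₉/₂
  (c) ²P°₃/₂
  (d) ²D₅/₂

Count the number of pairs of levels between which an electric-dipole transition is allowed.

3

(a)–(b): allowed.
(a)–(c): forbidden (parity, ΔL, ΔJ).
(a)–(d): allowed.
(b)–(c): forbidden (ΔL, ΔJ).
(b)–(d): forbidden (parity, ΔL, ΔJ).
(c)–(d): allowed.
Allowed pairs: 3 of 6.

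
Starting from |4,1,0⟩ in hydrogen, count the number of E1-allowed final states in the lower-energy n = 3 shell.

4

E1 requires Δl = ±1, so l_f ∈ {0, 2}; with 0 ≤ l_f ≤ n_f−1 = 2, the allowed l_f values are {0, 2}.
For l_f = 0: m_f ∈ {m_i−1, m_i, m_i+1} ∩ [−0, 0] = {0} → 1 state.
For l_f = 2: m_f ∈ {m_i−1, m_i, m_i+1} ∩ [−2, 2] = {-1, 0, 1} → 3 states.
Total: 4.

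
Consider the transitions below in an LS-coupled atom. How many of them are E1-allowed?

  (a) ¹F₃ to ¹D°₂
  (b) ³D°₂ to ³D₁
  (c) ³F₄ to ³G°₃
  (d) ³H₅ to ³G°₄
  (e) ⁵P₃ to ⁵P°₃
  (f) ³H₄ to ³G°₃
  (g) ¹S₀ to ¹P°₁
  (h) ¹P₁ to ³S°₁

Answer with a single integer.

7

(a) allowed
(b) allowed
(c) allowed
(d) allowed
(e) allowed
(f) allowed
(g) allowed
(h) forbidden (ΔS fails)
Total allowed: 7 of 8.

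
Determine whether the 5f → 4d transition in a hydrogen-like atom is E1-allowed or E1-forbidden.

allowed

l: 3 → 2 (Δl = -1). Δl = ±1 ✓.
All E1 selection rules are satisfied.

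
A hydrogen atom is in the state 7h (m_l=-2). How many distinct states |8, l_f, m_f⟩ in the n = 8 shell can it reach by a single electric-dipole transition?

E1 requires Δl = ±1, so l_f ∈ {4, 6}; with 0 ≤ l_f ≤ n_f−1 = 7, the allowed l_f values are {4, 6}.
For l_f = 4: m_f ∈ {m_i−1, m_i, m_i+1} ∩ [−4, 4] = {-3, -2, -1} → 3 states.
For l_f = 6: m_f ∈ {m_i−1, m_i, m_i+1} ∩ [−6, 6] = {-3, -2, -1} → 3 states.
Total: 6.

6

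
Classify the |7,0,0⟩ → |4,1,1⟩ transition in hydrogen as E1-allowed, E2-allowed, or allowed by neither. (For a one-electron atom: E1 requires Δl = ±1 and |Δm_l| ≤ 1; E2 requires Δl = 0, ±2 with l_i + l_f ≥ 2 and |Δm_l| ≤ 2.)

E1

Δl = 1 − 0 = +1; l_i + l_f = 1.
Δm_l = +1.
E1 (Δl = ±1, |Δm_l| ≤ 1): satisfied.
E2 (Δl = 0,±2, l_i+l_f ≥ 2, |Δm_l| ≤ 2): not satisfied.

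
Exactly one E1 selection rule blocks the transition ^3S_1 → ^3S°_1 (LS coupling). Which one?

Reading off the term symbols: S 1→1, L 0→0, J 1→1, parity even→odd.
Parity must change: even → odd — passes.
ΔS = 0: S: 1 → 1 — passes.
ΔL = 0, ±1 (not L=0↔0): L: 0 → 0, ΔL = +0 — fails.
ΔJ = 0, ±1 (not J=0↔0): J: 1 → 1, ΔJ = +0 — passes.

the L=0 ↔ L=0 exclusion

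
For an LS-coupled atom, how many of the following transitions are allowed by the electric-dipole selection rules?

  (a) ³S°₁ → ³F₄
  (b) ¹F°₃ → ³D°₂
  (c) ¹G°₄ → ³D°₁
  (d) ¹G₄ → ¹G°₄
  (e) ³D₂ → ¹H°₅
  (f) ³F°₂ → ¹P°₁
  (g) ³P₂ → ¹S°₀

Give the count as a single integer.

1

(a) forbidden (ΔL, ΔJ fail)
(b) forbidden (parity, ΔS fail)
(c) forbidden (parity, ΔS, ΔL, ΔJ fail)
(d) allowed
(e) forbidden (ΔS, ΔL, ΔJ fail)
(f) forbidden (parity, ΔS, ΔL fail)
(g) forbidden (ΔS, ΔJ fail)
Total allowed: 1 of 7.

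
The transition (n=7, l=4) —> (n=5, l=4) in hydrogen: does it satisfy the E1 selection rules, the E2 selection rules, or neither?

E2

Δl = 4 − 4 = +0; l_i + l_f = 8.
E1 (Δl = ±1): not satisfied.
E2 (Δl = 0,±2, l_i+l_f ≥ 2): satisfied.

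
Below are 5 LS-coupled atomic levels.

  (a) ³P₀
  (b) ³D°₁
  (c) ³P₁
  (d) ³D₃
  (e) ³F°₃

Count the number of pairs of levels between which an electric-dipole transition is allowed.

3

(a)–(b): allowed.
(a)–(c): forbidden (parity).
(a)–(d): forbidden (parity, ΔJ).
(a)–(e): forbidden (ΔL, ΔJ).
(b)–(c): allowed.
(b)–(d): forbidden (ΔJ).
(b)–(e): forbidden (parity, ΔJ).
(c)–(d): forbidden (parity, ΔJ).
(c)–(e): forbidden (ΔL, ΔJ).
(d)–(e): allowed.
Allowed pairs: 3 of 10.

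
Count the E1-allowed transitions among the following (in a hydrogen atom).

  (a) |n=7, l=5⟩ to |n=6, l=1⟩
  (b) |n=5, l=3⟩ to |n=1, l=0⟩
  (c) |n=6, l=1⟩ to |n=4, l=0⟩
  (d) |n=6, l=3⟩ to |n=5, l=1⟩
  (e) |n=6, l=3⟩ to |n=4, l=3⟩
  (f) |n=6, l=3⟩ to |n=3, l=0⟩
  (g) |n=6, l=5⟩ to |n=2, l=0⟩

1

(a) forbidden — Δl = -4 (E1 requires Δl = ±1)
(b) forbidden — Δl = -3 (E1 requires Δl = ±1)
(c) allowed
(d) forbidden — Δl = -2 (E1 requires Δl = ±1)
(e) forbidden — Δl = +0 (E1 requires Δl = ±1)
(f) forbidden — Δl = -3 (E1 requires Δl = ±1)
(g) forbidden — Δl = -5 (E1 requires Δl = ±1)
Total allowed: 1 of 7.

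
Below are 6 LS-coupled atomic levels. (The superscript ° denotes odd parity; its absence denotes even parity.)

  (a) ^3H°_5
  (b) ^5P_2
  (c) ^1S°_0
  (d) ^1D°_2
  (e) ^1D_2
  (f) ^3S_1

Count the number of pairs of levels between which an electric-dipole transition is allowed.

(a)–(b): forbidden (ΔS, ΔL, ΔJ).
(a)–(c): forbidden (parity, ΔS, ΔL, ΔJ).
(a)–(d): forbidden (parity, ΔS, ΔL, ΔJ).
(a)–(e): forbidden (ΔS, ΔL, ΔJ).
(a)–(f): forbidden (ΔL, ΔJ).
(b)–(c): forbidden (ΔS, ΔJ).
(b)–(d): forbidden (ΔS).
(b)–(e): forbidden (parity, ΔS).
(b)–(f): forbidden (parity, ΔS).
(c)–(d): forbidden (parity, ΔL, ΔJ).
(c)–(e): forbidden (ΔL, ΔJ).
(c)–(f): forbidden (ΔS, ΔL).
(d)–(e): allowed.
(d)–(f): forbidden (ΔS, ΔL).
(e)–(f): forbidden (parity, ΔS, ΔL).
Allowed pairs: 1 of 15.

1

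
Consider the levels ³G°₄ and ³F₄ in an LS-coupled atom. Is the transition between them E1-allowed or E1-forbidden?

Reading off the term symbols: S 1→1, L 4→3, J 4→4, parity odd→even.
ΔS = 0: S: 1 → 1 — ✓.
ΔL = 0, ±1 (not L=0↔0): L: 4 → 3, ΔL = -1 — ✓.
Parity must change: odd → even — ✓.
ΔJ = 0, ±1 (not J=0↔0): J: 4 → 4, ΔJ = +0 — ✓.
All four E1 rules are satisfied.

allowed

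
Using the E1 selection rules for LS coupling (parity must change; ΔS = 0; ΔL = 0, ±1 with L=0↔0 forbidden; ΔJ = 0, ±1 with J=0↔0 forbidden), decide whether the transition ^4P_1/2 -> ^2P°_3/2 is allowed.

forbidden

Initial level: S=3/2, L=1, J=1/2, parity even. Final level: S=1/2, L=1, J=3/2, parity odd.
Parity must change: even → odd — passes.
ΔS = 0: S: 3/2 → 1/2 — fails.
ΔL = 0, ±1 (not L=0↔0): L: 1 → 1, ΔL = +0 — passes.
ΔJ = 0, ±1 (not J=0↔0): J: 1/2 → 3/2, ΔJ = +1 — passes.
Rule(s) violated: ΔS.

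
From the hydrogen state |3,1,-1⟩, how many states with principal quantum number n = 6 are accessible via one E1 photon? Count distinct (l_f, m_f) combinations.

4

E1 requires Δl = ±1, so l_f ∈ {0, 2}; with 0 ≤ l_f ≤ n_f−1 = 5, the allowed l_f values are {0, 2}.
For l_f = 0: m_f ∈ {m_i−1, m_i, m_i+1} ∩ [−0, 0] = {0} → 1 state.
For l_f = 2: m_f ∈ {m_i−1, m_i, m_i+1} ∩ [−2, 2] = {-2, -1, 0} → 3 states.
Total: 4.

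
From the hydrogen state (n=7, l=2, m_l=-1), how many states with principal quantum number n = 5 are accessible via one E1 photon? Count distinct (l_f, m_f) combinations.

5

E1 requires Δl = ±1, so l_f ∈ {1, 3}; with 0 ≤ l_f ≤ n_f−1 = 4, the allowed l_f values are {1, 3}.
For l_f = 1: m_f ∈ {m_i−1, m_i, m_i+1} ∩ [−1, 1] = {-1, 0} → 2 states.
For l_f = 3: m_f ∈ {m_i−1, m_i, m_i+1} ∩ [−3, 3] = {-2, -1, 0} → 3 states.
Total: 5.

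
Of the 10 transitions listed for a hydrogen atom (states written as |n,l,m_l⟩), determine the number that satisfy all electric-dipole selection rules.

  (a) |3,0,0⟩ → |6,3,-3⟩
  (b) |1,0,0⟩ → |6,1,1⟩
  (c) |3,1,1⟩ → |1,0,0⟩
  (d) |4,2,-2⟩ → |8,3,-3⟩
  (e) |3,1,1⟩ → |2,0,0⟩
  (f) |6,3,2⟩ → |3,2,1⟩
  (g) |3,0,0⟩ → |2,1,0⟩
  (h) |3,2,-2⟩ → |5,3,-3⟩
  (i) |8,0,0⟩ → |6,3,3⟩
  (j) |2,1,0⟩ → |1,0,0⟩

8

(a) forbidden — Δl = +3 (E1 requires Δl = ±1); Δm_l = -3 (E1 requires Δm_l = 0, ±1)
(b) allowed
(c) allowed
(d) allowed
(e) allowed
(f) allowed
(g) allowed
(h) allowed
(i) forbidden — Δl = +3 (E1 requires Δl = ±1); Δm_l = +3 (E1 requires Δm_l = 0, ±1)
(j) allowed
Total allowed: 8 of 10.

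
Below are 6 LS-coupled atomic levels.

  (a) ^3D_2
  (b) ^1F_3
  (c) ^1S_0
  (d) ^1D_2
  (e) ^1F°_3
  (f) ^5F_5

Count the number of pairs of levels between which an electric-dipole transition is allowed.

2

(a)–(b): forbidden (parity, ΔS).
(a)–(c): forbidden (parity, ΔS, ΔL, ΔJ).
(a)–(d): forbidden (parity, ΔS).
(a)–(e): forbidden (ΔS).
(a)–(f): forbidden (parity, ΔS, ΔJ).
(b)–(c): forbidden (parity, ΔL, ΔJ).
(b)–(d): forbidden (parity).
(b)–(e): allowed.
(b)–(f): forbidden (parity, ΔS, ΔJ).
(c)–(d): forbidden (parity, ΔL, ΔJ).
(c)–(e): forbidden (ΔL, ΔJ).
(c)–(f): forbidden (parity, ΔS, ΔL, ΔJ).
(d)–(e): allowed.
(d)–(f): forbidden (parity, ΔS, ΔJ).
(e)–(f): forbidden (ΔS, ΔJ).
Allowed pairs: 2 of 15.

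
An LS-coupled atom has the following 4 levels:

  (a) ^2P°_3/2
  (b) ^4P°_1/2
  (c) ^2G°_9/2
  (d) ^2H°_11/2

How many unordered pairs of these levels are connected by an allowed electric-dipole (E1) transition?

(a)–(b): forbidden (parity, ΔS).
(a)–(c): forbidden (parity, ΔL, ΔJ).
(a)–(d): forbidden (parity, ΔL, ΔJ).
(b)–(c): forbidden (parity, ΔS, ΔL, ΔJ).
(b)–(d): forbidden (parity, ΔS, ΔL, ΔJ).
(c)–(d): forbidden (parity).
Allowed pairs: 0 of 6.

0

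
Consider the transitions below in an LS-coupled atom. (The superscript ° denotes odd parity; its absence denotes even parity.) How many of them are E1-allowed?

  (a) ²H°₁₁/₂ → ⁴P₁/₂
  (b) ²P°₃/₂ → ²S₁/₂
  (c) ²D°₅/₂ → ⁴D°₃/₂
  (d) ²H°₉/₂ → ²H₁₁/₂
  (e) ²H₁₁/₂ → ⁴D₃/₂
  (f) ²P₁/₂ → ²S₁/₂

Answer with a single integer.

2

(a) forbidden (ΔS, ΔL, ΔJ fail)
(b) allowed
(c) forbidden (parity, ΔS fail)
(d) allowed
(e) forbidden (parity, ΔS, ΔL, ΔJ fail)
(f) forbidden (parity fails)
Total allowed: 2 of 6.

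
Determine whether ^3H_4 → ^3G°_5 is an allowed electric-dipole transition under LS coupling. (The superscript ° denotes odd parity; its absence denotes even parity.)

Parity must change: even → odd — satisfied.
ΔS = 0: S: 1 → 1 — satisfied.
ΔL = 0, ±1 (not L=0↔0): L: 5 → 4, ΔL = -1 — satisfied.
ΔJ = 0, ±1 (not J=0↔0): J: 4 → 5, ΔJ = +1 — satisfied.
All four E1 rules are satisfied.

allowed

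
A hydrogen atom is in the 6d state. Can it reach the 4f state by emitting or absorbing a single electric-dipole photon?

Δl = 3 − 2 = +1; the E1 rule Δl = ±1 is ✓.
All E1 selection rules are satisfied.

allowed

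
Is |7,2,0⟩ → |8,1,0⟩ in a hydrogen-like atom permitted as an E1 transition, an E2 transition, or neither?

Δl = 1 − 2 = -1; l_i + l_f = 3.
Δm_l = +0.
E1 (Δl = ±1, |Δm_l| ≤ 1): satisfied.
E2 (Δl = 0,±2, l_i+l_f ≥ 2, |Δm_l| ≤ 2): not satisfied.

E1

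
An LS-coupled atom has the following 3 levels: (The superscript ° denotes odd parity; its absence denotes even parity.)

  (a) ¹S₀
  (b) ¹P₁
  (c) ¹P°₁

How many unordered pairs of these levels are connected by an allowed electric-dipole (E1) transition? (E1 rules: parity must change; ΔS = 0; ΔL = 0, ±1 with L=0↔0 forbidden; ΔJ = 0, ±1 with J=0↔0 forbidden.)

(a)–(b): forbidden (parity).
(a)–(c): allowed.
(b)–(c): allowed.
Allowed pairs: 2 of 3.

2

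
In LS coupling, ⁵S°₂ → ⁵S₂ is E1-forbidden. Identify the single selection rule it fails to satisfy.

the L=0 ↔ L=0 exclusion

Initial level: S=2, L=0, J=2, parity odd. Final level: S=2, L=0, J=2, parity even.
Parity must change: odd → even — passes.
ΔS = 0: S: 2 → 2 — passes.
ΔL = 0, ±1 (not L=0↔0): L: 0 → 0, ΔL = +0 — fails.
ΔJ = 0, ±1 (not J=0↔0): J: 2 → 2, ΔJ = +0 — passes.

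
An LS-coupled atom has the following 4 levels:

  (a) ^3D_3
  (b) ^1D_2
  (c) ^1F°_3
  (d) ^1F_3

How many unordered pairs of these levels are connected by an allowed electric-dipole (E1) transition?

(a)–(b): forbidden (parity, ΔS).
(a)–(c): forbidden (ΔS).
(a)–(d): forbidden (parity, ΔS).
(b)–(c): allowed.
(b)–(d): forbidden (parity).
(c)–(d): allowed.
Allowed pairs: 2 of 6.

2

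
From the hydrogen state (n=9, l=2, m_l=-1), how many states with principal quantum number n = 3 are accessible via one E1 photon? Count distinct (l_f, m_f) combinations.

E1 requires Δl = ±1, so l_f ∈ {1, 3}; with 0 ≤ l_f ≤ n_f−1 = 2, the allowed l_f values are {1}.
For l_f = 1: m_f ∈ {m_i−1, m_i, m_i+1} ∩ [−1, 1] = {-1, 0} → 2 states.
Total: 2.

2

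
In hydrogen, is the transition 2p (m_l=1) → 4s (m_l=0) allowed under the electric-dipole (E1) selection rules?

allowed

Initial l = 1, final l = 0, so Δl = -1. E1 requires Δl = ±1: passes.
Δm_l = 0 − (1) = -1. E1 requires Δm_l = 0, ±1: passes.
All E1 selection rules are satisfied.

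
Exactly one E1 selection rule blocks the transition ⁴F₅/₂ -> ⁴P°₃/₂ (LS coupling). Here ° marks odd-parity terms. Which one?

the ΔL = 0, ±1 rule

Parity must change: even → odd — satisfied.
ΔS = 0: S: 3/2 → 3/2 — satisfied.
ΔL = 0, ±1 (not L=0↔0): L: 3 → 1, ΔL = -2 — violated.
ΔJ = 0, ±1 (not J=0↔0): J: 5/2 → 3/2, ΔJ = -1 — satisfied.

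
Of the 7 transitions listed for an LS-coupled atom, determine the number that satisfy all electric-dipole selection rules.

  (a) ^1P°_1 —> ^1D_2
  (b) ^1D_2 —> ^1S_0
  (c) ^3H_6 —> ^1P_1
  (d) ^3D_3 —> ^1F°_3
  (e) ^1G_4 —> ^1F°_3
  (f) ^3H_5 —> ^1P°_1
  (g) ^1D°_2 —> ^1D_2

3

(a) allowed
(b) forbidden (parity, ΔL, ΔJ fail)
(c) forbidden (parity, ΔS, ΔL, ΔJ fail)
(d) forbidden (ΔS fails)
(e) allowed
(f) forbidden (ΔS, ΔL, ΔJ fail)
(g) allowed
Total allowed: 3 of 7.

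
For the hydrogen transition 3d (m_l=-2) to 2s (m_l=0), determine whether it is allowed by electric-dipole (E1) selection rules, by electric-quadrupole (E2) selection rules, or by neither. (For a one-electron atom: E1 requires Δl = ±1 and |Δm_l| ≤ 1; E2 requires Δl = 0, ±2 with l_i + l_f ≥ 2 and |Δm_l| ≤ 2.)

Δl = 0 − 2 = -2; l_i + l_f = 2.
Δm_l = +2.
E1 (Δl = ±1, |Δm_l| ≤ 1): not satisfied.
E2 (Δl = 0,±2, l_i+l_f ≥ 2, |Δm_l| ≤ 2): satisfied.

E2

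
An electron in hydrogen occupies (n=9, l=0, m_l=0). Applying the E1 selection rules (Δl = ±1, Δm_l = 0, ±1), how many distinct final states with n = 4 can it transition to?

E1 requires Δl = ±1, so l_f ∈ {-1, 1}; with 0 ≤ l_f ≤ n_f−1 = 3, the allowed l_f values are {1}.
For l_f = 1: m_f ∈ {m_i−1, m_i, m_i+1} ∩ [−1, 1] = {-1, 0, 1} → 3 states.
Total: 3.

3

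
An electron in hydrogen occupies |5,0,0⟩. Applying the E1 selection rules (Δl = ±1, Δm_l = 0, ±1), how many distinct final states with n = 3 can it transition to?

3

E1 requires Δl = ±1, so l_f ∈ {-1, 1}; with 0 ≤ l_f ≤ n_f−1 = 2, the allowed l_f values are {1}.
For l_f = 1: m_f ∈ {m_i−1, m_i, m_i+1} ∩ [−1, 1] = {-1, 0, 1} → 3 states.
Total: 3.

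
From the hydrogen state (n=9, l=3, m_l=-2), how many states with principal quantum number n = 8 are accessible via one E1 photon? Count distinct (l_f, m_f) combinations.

5

E1 requires Δl = ±1, so l_f ∈ {2, 4}; with 0 ≤ l_f ≤ n_f−1 = 7, the allowed l_f values are {2, 4}.
For l_f = 2: m_f ∈ {m_i−1, m_i, m_i+1} ∩ [−2, 2] = {-2, -1} → 2 states.
For l_f = 4: m_f ∈ {m_i−1, m_i, m_i+1} ∩ [−4, 4] = {-3, -2, -1} → 3 states.
Total: 5.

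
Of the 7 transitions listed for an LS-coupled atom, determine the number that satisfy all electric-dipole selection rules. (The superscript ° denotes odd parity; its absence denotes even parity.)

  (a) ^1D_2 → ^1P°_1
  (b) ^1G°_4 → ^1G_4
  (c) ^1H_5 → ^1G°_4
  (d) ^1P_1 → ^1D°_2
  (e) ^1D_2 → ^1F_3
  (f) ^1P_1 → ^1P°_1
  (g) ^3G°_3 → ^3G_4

6

(a) allowed
(b) allowed
(c) allowed
(d) allowed
(e) forbidden (parity fails)
(f) allowed
(g) allowed
Total allowed: 6 of 7.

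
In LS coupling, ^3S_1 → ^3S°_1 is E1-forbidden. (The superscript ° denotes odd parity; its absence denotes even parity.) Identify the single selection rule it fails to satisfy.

Initial level: S=1, L=0, J=1, parity even. Final level: S=1, L=0, J=1, parity odd.
ΔJ = 0, ±1 (not J=0↔0): J: 1 → 1, ΔJ = +0 — passes.
ΔL = 0, ±1 (not L=0↔0): L: 0 → 0, ΔL = +0 — fails.
Parity must change: even → odd — passes.
ΔS = 0: S: 1 → 1 — passes.

the L=0 ↔ L=0 exclusion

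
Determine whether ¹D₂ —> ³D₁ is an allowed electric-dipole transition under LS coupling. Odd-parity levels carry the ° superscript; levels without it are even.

forbidden

Initial level: S=0, L=2, J=2, parity even. Final level: S=1, L=2, J=1, parity even.
ΔL = 0, ±1 (not L=0↔0): L: 2 → 2, ΔL = +0 — passes.
Parity must change: even → even — fails.
ΔS = 0: S: 0 → 1 — fails.
ΔJ = 0, ±1 (not J=0↔0): J: 2 → 1, ΔJ = -1 — passes.
Rule(s) violated: parity, ΔS.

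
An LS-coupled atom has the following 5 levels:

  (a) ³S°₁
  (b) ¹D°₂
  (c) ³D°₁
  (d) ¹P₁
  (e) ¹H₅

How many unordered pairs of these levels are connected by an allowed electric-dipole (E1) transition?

1

(a)–(b): forbidden (parity, ΔS, ΔL).
(a)–(c): forbidden (parity, ΔL).
(a)–(d): forbidden (ΔS).
(a)–(e): forbidden (ΔS, ΔL, ΔJ).
(b)–(c): forbidden (parity, ΔS).
(b)–(d): allowed.
(b)–(e): forbidden (ΔL, ΔJ).
(c)–(d): forbidden (ΔS).
(c)–(e): forbidden (ΔS, ΔL, ΔJ).
(d)–(e): forbidden (parity, ΔL, ΔJ).
Allowed pairs: 1 of 10.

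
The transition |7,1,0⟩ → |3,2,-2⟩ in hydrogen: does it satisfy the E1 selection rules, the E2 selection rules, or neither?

Δl = 2 − 1 = +1; l_i + l_f = 3.
Δm_l = -2.
E1 (Δl = ±1, |Δm_l| ≤ 1): not satisfied.
E2 (Δl = 0,±2, l_i+l_f ≥ 2, |Δm_l| ≤ 2): not satisfied.

neither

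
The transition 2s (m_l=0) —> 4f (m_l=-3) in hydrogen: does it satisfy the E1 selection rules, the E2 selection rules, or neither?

neither

Δl = 3 − 0 = +3; l_i + l_f = 3.
Δm_l = -3.
E1 (Δl = ±1, |Δm_l| ≤ 1): not satisfied.
E2 (Δl = 0,±2, l_i+l_f ≥ 2, |Δm_l| ≤ 2): not satisfied.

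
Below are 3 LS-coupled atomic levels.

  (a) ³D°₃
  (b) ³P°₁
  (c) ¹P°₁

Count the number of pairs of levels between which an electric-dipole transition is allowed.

0

(a)–(b): forbidden (parity, ΔJ).
(a)–(c): forbidden (parity, ΔS, ΔJ).
(b)–(c): forbidden (parity, ΔS).
Allowed pairs: 0 of 3.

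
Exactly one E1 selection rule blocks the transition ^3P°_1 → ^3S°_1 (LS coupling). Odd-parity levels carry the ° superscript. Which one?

parity

Initial level: S=1, L=1, J=1, parity odd. Final level: S=1, L=0, J=1, parity odd.
Parity must change: odd → odd — ✗.
ΔJ = 0, ±1 (not J=0↔0): J: 1 → 1, ΔJ = +0 — ✓.
ΔS = 0: S: 1 → 1 — ✓.
ΔL = 0, ±1 (not L=0↔0): L: 1 → 0, ΔL = -1 — ✓.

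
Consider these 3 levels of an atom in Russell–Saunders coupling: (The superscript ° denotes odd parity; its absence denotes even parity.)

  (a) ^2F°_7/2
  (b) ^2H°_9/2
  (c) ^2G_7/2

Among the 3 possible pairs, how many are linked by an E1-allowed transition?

(a)–(b): forbidden (parity, ΔL).
(a)–(c): allowed.
(b)–(c): allowed.
Allowed pairs: 2 of 3.

2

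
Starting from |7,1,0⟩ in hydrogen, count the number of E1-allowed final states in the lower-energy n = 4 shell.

4

E1 requires Δl = ±1, so l_f ∈ {0, 2}; with 0 ≤ l_f ≤ n_f−1 = 3, the allowed l_f values are {0, 2}.
For l_f = 0: m_f ∈ {m_i−1, m_i, m_i+1} ∩ [−0, 0] = {0} → 1 state.
For l_f = 2: m_f ∈ {m_i−1, m_i, m_i+1} ∩ [−2, 2] = {-1, 0, 1} → 3 states.
Total: 4.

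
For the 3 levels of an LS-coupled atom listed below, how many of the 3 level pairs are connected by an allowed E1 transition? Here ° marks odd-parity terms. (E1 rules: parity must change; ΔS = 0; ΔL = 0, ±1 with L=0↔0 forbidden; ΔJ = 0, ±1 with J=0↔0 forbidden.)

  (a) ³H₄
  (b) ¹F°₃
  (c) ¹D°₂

(a)–(b): forbidden (ΔS, ΔL).
(a)–(c): forbidden (ΔS, ΔL, ΔJ).
(b)–(c): forbidden (parity).
Allowed pairs: 0 of 3.

0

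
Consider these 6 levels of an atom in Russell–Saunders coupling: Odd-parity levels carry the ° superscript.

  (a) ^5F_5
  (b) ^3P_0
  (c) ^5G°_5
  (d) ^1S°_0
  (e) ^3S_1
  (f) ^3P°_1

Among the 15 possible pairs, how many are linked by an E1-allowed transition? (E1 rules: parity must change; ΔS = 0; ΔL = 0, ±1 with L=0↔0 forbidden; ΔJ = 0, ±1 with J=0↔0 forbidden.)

(a)–(b): forbidden (parity, ΔS, ΔL, ΔJ).
(a)–(c): allowed.
(a)–(d): forbidden (ΔS, ΔL, ΔJ).
(a)–(e): forbidden (parity, ΔS, ΔL, ΔJ).
(a)–(f): forbidden (ΔS, ΔL, ΔJ).
(b)–(c): forbidden (ΔS, ΔL, ΔJ).
(b)–(d): forbidden (ΔS, ΔJ).
(b)–(e): forbidden (parity).
(b)–(f): allowed.
(c)–(d): forbidden (parity, ΔS, ΔL, ΔJ).
(c)–(e): forbidden (ΔS, ΔL, ΔJ).
(c)–(f): forbidden (parity, ΔS, ΔL, ΔJ).
(d)–(e): forbidden (ΔS, ΔL).
(d)–(f): forbidden (parity, ΔS).
(e)–(f): allowed.
Allowed pairs: 3 of 15.

3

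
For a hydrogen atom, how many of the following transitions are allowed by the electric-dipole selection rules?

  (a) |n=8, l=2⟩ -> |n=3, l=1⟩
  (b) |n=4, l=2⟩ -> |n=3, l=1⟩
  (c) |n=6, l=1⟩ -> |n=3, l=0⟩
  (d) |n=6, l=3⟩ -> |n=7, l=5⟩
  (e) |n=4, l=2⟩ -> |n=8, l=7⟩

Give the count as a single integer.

(a) allowed
(b) allowed
(c) allowed
(d) forbidden — Δl = +2 (E1 requires Δl = ±1)
(e) forbidden — Δl = +5 (E1 requires Δl = ±1)
Total allowed: 3 of 5.

3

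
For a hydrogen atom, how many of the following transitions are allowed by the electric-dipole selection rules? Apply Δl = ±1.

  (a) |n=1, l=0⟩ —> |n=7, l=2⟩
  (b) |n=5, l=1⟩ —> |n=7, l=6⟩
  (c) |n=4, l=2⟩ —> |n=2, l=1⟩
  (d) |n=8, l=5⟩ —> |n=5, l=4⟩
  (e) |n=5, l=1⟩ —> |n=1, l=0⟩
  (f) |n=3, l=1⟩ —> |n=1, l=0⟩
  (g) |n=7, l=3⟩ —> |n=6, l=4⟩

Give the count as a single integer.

(a) forbidden — Δl = +2 (E1 requires Δl = ±1)
(b) forbidden — Δl = +5 (E1 requires Δl = ±1)
(c) allowed
(d) allowed
(e) allowed
(f) allowed
(g) allowed
Total allowed: 5 of 7.

5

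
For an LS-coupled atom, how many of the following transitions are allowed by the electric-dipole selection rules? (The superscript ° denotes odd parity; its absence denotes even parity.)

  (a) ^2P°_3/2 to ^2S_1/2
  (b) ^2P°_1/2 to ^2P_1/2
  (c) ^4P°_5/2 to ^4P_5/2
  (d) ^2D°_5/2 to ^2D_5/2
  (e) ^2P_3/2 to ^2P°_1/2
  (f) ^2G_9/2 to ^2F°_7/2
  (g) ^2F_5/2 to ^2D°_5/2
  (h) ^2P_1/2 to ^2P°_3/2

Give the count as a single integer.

(a) allowed
(b) allowed
(c) allowed
(d) allowed
(e) allowed
(f) allowed
(g) allowed
(h) allowed
Total allowed: 8 of 8.

8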